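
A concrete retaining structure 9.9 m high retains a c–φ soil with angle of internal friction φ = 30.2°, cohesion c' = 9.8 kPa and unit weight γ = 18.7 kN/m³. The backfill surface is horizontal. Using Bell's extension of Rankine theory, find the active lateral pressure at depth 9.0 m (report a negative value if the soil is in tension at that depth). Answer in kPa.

K_a = (1 − sin φ)/(1 + sin φ) = 0.3307.
σ_a = K_a γ z − 2c√K_a = 0.3307×18.7×9.0 − 2×9.8×0.5750 = 44.38 kPa.

44.4 kPa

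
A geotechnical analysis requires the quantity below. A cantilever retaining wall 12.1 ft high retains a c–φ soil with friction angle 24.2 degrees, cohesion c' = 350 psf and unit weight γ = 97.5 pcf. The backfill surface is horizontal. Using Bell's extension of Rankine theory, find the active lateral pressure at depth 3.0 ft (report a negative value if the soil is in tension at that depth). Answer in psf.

-330 psf

K_a = (1 − sin φ)/(1 + sin φ) = 0.4185.
σ_a = K_a γ z − 2c√K_a = 0.4185×97.5×3.0 − 2×350×0.6469 = -330.4 psf.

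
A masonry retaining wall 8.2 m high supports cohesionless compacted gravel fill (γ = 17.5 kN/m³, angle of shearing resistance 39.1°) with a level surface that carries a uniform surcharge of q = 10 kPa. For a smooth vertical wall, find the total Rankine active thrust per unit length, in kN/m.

K_a = tan²(45° − φ/2) = 0.2265.
Soil triangle: ½ K_a γ H² = 0.5×0.2265×17.5×8.2² = 133.3 kN/m.
Surcharge rectangle: K_a q H = 0.2265×10×8.2 = 18.57 kN/m.
Total = 133.3 + 18.57 = 151.8 kN/m.

152 kN/m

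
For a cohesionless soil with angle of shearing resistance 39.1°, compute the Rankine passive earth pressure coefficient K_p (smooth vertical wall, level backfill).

K_p = (1 + sin φ)/(1 − sin φ) = tan²(45° + 39.1°/2) = 4.415.

4.42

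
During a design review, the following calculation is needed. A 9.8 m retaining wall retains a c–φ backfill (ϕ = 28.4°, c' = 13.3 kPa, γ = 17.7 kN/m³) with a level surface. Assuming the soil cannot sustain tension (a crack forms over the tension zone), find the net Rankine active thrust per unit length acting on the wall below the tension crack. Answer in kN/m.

167 kN/m

K_a = 0.3554; √K_a = 0.5961.
Tension-crack depth z_c = 2c/(γ√K_a) = 2×13.3/(17.7×0.5961) = 2.521 m.
σ_a at base = K_a γ H − 2c√K_a = 0.3554×17.7×9.8 − 2×13.3×0.5961 = 45.78 kPa.
P_a = ½ × 45.78 × (H − z_c) = 0.5×45.78×7.279 = 166.6 kN/m.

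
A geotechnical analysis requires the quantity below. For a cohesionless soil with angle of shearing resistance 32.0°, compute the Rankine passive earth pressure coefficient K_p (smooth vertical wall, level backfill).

3.25

K_p = (1 + sin φ)/(1 − sin φ) = tan²(45° + 32.0°/2) = 3.255.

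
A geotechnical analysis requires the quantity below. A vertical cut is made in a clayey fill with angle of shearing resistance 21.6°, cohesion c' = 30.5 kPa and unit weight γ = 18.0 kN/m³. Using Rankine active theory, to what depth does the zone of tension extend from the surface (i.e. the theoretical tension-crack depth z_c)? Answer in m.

4.99 m

K_a = tan²(45° − 21.6°/2) = 0.4619; √K_a = 0.6796.
The active pressure is zero where K_a γ z = 2c√K_a, so z_c = 2c/(γ√K_a) = 2×30.5/(18.0×0.6796) = 4.987 m.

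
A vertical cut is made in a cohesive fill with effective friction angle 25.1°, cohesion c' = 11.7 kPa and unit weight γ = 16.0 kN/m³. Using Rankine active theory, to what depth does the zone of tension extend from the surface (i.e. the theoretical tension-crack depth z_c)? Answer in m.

2.30 m

K_a = tan²(45° − 25.1°/2) = 0.4043; √K_a = 0.6358.
The active pressure is zero where K_a γ z = 2c√K_a, so z_c = 2c/(γ√K_a) = 2×11.7/(16.0×0.6358) = 2.300 m.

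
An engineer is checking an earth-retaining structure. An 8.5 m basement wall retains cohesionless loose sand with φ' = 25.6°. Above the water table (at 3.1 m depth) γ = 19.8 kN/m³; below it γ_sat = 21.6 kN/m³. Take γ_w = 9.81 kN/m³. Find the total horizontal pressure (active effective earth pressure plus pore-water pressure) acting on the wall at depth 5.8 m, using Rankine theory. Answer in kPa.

K_a = (1 − sin φ)/(1 + sin φ) = 0.3966.
γ' = 21.6 − 9.81 = 11.79 kN/m³.
Effective vertical stress at 5.8 m: σ'_v = 19.8×3.1 + 11.79×2.70 = 93.21 kPa.
σ'_h = K_a σ'_v = 0.3966 × 93.21 = 36.96 kPa; u = γ_w × 2.70 = 26.49 kPa.
Total σ_h = 36.96 + 26.49 = 63.45 kPa.

63.5 kPa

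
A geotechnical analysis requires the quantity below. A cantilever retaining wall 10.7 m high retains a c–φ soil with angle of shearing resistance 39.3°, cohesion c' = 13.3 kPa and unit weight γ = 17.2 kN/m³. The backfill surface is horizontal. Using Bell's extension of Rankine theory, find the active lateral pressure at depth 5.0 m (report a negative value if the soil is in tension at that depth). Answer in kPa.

K_a = (1 − sin φ)/(1 + sin φ) = 0.2245.
σ_a = K_a γ z − 2c√K_a = 0.2245×17.2×5.0 − 2×13.3×0.4738 = 6.701 kPa.

6.70 kPa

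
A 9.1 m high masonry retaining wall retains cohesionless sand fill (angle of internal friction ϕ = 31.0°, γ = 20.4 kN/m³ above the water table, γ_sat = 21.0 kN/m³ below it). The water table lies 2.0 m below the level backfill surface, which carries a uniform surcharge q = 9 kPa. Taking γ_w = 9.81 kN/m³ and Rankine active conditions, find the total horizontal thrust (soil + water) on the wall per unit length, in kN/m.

K_a = tan²(45° − φ/2) = 0.3201.
γ' = 21.0 − 9.81 = 11.19 kN/m³. h₂ = H − d_w = 7.1 m.
σ'_h: at surface K_a·q = 2.881; at WT K_a(q+γd_w) = 15.94; at base K_a(q+γd_w+γ'h₂) = 41.37 kPa.
P₁ = ½(2.881+15.94)×2.0 = 18.82; P₂ = ½(15.94+41.37)×7.1 = 203.5; P_w = ½γ_w h₂² = 247.3.
Total = 18.82+203.5+247.3 = 469.5 kN/m.

470 kN/m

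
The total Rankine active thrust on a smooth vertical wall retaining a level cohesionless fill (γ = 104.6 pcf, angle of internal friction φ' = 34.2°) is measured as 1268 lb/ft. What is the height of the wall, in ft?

K_a = 0.2803. P_a = ½ K_a γ H² ⇒ H = √(2P_a/(K_a γ)).
H = √(2×1268/(0.2803×104.6)) = 9.300 ft.

9.30 ft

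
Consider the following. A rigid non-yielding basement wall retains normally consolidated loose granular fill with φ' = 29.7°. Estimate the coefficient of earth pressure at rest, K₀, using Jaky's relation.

0.505

K₀ = 1 − sin φ' = 1 − sin 29.7° = 0.5045.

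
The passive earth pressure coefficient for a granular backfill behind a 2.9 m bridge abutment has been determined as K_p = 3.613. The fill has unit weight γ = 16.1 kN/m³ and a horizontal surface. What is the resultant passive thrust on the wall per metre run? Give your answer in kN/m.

245 kN/m

P = ½ K_p γ H² = 0.5 × 3.613 × 16.1 × 2.9² = 244.6 kN/m.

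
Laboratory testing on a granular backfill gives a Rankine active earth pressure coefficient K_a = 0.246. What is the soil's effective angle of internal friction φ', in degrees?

37.2°

K_a = tan²(45° − φ/2) ⇒ 45° − φ/2 = arctan(√0.246) = 26.38°.
φ = 2(45° − 26.38°) = 37.24°.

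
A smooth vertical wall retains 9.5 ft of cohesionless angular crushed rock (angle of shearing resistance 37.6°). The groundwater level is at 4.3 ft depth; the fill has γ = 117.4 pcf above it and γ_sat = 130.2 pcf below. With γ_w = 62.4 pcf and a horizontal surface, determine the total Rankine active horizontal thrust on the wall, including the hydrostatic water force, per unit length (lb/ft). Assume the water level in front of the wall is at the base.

K_a = tan²(45° − φ/2) = 0.2421.
γ' = 130.2 − 62.4 = 67.80 pcf. Depth below WT = 5.2 ft.
σ'_h at WT = K_a γ d_w = 122.2 psf; at base = 122.2 + K_a γ' × 5.2 = 207.6 psf.
P₁ (0–4.3 ft) = ½×122.2×4.3 = 262.8. P₂ (4.3–9.5 ft) = ½(122.2+207.6)×5.2 = 857.5.
P_w = ½ γ_w h₂² = 0.5×62.4×5.2² = 843.6. Total = 262.8+857.5+843.6 = 1964 lb/ft.

1960 lb/ft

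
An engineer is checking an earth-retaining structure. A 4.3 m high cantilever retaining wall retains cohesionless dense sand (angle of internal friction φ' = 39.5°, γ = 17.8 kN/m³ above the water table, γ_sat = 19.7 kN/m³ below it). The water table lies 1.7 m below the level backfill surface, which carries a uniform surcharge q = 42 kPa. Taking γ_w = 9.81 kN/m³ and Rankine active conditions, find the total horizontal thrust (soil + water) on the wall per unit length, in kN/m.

104 kN/m

K_a = tan²(45° − φ/2) = 0.2224.
γ' = 19.7 − 9.81 = 9.890 kN/m³. h₂ = H − d_w = 2.6 m.
σ'_h: at surface K_a·q = 9.342; at WT K_a(q+γd_w) = 16.07; at base K_a(q+γd_w+γ'h₂) = 21.79 kPa.
P₁ = ½(9.342+16.07)×1.7 = 21.60; P₂ = ½(16.07+21.79)×2.6 = 49.23; P_w = ½γ_w h₂² = 33.16.
Total = 21.60+49.23+33.16 = 104.0 kN/m.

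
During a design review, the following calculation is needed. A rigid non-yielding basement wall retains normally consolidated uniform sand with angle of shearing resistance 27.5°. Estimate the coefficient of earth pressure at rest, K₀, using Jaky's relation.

0.538

K₀ = 1 − sin φ' = 1 − sin 27.5° = 0.5383.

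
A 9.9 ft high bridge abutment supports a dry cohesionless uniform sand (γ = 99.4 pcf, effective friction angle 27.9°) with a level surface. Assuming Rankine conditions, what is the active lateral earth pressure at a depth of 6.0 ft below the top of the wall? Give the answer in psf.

216 psf

K_a = (1 − sin φ)/(1 + sin φ) = 0.3625.
σ_h = K_a γ z = 0.3625 × 99.4 × 6.0 = 216.2 psf.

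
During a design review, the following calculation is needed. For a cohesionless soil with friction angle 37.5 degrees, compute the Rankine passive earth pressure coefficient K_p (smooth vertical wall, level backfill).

4.11

K_p = (1 + sin φ)/(1 − sin φ) = tan²(45° + 37.5°/2) = 4.112.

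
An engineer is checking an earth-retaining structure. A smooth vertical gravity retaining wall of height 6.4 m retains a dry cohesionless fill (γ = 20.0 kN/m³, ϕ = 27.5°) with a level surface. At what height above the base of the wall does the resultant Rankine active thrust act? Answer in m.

K_a = 0.3682.
The pressure distribution is triangular, so the resultant acts at H/3 above the base = 6.4/3 = 2.133 m.

2.13 m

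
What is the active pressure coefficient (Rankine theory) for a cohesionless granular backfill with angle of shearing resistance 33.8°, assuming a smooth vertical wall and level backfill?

K_a = (1 − sin φ)/(1 + sin φ) = (1 − sin 33.8°)/(1 + sin 33.8°) = 0.2851.

0.285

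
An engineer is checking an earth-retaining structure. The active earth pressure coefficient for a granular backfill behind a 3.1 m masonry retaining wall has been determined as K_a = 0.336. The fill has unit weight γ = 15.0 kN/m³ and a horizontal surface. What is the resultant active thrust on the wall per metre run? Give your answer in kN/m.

24.2 kN/m

P = ½ K_a γ H² = 0.5 × 0.336 × 15.0 × 3.1² = 24.22 kN/m.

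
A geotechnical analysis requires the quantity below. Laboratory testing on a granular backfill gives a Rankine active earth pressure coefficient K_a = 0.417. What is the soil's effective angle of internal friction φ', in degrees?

24.3°

K_a = tan²(45° − φ/2) ⇒ 45° − φ/2 = arctan(√0.417) = 32.85°.
φ = 2(45° − 32.85°) = 24.29°.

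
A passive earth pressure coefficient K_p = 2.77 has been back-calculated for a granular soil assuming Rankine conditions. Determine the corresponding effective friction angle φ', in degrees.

K_p = (1+sin φ)/(1−sin φ) ⇒ sin φ = (K_p − 1)/(K_p + 1) = 0.4695.
φ = arcsin(0.4695) = 28.00°.

28.0°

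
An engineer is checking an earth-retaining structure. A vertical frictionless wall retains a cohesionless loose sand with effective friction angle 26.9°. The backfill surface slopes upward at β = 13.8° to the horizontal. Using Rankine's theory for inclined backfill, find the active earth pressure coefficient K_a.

K_a = cos β · (cos β − √(cos²β − cos²φ)) / (cos β + √(cos²β − cos²φ)).
cos β = 0.9711, cos φ = 0.8918, √(cos²β − cos²φ) = 0.3844.
K_a = 0.9711 × (0.9711 − 0.3844)/(0.9711 + 0.3844) = 0.4203.

0.420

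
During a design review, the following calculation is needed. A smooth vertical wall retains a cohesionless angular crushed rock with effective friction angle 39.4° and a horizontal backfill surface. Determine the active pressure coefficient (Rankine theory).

0.223

K_a = tan²(45° − φ/2) = tan²(25.30°) = 0.2234.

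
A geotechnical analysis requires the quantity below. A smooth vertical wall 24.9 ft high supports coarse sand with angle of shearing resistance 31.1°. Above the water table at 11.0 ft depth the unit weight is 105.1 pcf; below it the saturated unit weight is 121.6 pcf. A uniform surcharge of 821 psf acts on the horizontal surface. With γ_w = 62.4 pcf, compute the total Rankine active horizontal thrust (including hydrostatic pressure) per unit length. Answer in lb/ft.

K_a = tan²(45° − φ/2) = 0.3188.
γ' = 121.6 − 62.4 = 59.20 pcf. h₂ = H − d_w = 13.9 ft.
σ'_h: at surface K_a·q = 261.7; at WT K_a(q+γd_w) = 630.3; at base K_a(q+γd_w+γ'h₂) = 892.6 psf.
P₁ = ½(261.7+630.3)×11.0 = 4906; P₂ = ½(630.3+892.6)×13.9 = 10580; P_w = ½γ_w h₂² = 6028.
Total = 4906+10580+6028 = 21520 lb/ft.

21500 lb/ft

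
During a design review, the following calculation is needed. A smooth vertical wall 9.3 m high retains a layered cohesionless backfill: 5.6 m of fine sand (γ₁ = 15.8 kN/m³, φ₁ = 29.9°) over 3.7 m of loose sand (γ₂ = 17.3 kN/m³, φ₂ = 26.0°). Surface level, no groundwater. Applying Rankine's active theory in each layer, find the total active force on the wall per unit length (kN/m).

257 kN/m

K_a1 = tan²(45°−29.9°/2) = 0.3347; K_a2 = tan²(45°−26.0°/2) = 0.3905.
Layer 1: σ at base = K_a1 γ₁ h₁ = 29.61 kPa; P₁ = ½×29.61×5.6 = 82.91.
Layer 2: σ_v at top = γ₁h₁ = 88.48; σ_h top = K_a2×88.48 = 34.55; σ_h base = K_a2×(88.48+17.3×3.7) = 59.54.
P₂ = ½(34.55+59.54)×3.7 = 174.1. Total P_a = 82.91+174.1 = 257.0 kN/m.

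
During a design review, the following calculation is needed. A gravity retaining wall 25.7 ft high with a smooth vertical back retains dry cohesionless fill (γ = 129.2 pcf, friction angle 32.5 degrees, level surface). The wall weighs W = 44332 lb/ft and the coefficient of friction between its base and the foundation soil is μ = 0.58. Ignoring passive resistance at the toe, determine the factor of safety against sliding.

2.00

K_a = tan²(45° − 32.5°/2) = 0.3010.
P_a = ½K_aγH² = 0.5×0.3010×129.2×25.7² = 12840 lb/ft, acting at H/3 = 8.567 ft above the base.
FS_sliding = μW / P_a = 0.58×44332 / 12840 = 2.002.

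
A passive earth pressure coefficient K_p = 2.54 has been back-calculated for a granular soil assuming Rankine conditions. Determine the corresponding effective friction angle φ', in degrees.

K_p = (1+sin φ)/(1−sin φ) ⇒ sin φ = (K_p − 1)/(K_p + 1) = 0.4350.
φ = arcsin(0.4350) = 25.79°.

25.8°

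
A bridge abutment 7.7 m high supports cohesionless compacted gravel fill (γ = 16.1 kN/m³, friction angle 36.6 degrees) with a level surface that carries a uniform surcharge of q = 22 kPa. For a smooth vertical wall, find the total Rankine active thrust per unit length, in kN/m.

164 kN/m

K_a = tan²(45° − φ/2) = 0.2530.
Soil triangle: ½ K_a γ H² = 0.5×0.2530×16.1×7.7² = 120.7 kN/m.
Surcharge rectangle: K_a q H = 0.2530×22×7.7 = 42.85 kN/m.
Total = 120.7 + 42.85 = 163.6 kN/m.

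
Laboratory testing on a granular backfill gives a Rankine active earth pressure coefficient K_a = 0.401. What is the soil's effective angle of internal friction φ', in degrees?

25.3°

K_a = tan²(45° − φ/2) ⇒ 45° − φ/2 = arctan(√0.401) = 32.34°.
φ = 2(45° − 32.34°) = 25.31°.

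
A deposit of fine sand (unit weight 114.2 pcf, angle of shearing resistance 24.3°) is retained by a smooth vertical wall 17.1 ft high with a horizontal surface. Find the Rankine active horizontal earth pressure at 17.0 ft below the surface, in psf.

K_a = (1 − sin φ)/(1 + sin φ) = 0.4169.
σ_h = K_a γ z = 0.4169 × 114.2 × 17.0 = 809.4 psf.

809 psf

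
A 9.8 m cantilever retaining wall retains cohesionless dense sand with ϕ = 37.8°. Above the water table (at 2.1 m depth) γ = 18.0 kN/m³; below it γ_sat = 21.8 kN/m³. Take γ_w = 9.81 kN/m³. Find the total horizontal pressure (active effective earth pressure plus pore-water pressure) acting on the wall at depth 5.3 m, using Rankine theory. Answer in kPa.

K_a = (1 − sin φ)/(1 + sin φ) = 0.2400.
γ' = 21.8 − 9.81 = 11.99 kN/m³.
Effective vertical stress at 5.3 m: σ'_v = 18.0×2.1 + 11.99×3.20 = 76.17 kPa.
σ'_h = K_a σ'_v = 0.2400 × 76.17 = 18.28 kPa; u = γ_w × 3.20 = 31.39 kPa.
Total σ_h = 18.28 + 31.39 = 49.67 kPa.

49.7 kPa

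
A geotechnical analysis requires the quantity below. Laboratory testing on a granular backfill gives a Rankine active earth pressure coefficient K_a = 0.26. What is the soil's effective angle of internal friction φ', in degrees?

36.0°

K_a = tan²(45° − φ/2) ⇒ 45° − φ/2 = arctan(√0.26) = 27.02°.
φ = 2(45° − 27.02°) = 35.97°.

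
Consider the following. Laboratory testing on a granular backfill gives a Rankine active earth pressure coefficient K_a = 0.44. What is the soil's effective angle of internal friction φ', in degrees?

22.9°

K_a = tan²(45° − φ/2) ⇒ 45° − φ/2 = arctan(√0.44) = 33.56°.
φ = 2(45° − 33.56°) = 22.89°.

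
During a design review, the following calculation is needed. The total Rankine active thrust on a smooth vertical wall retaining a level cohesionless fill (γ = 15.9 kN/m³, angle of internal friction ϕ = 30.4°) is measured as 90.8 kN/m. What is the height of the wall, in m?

K_a = 0.3280. P_a = ½ K_a γ H² ⇒ H = √(2P_a/(K_a γ)).
H = √(2×90.8/(0.3280×15.9)) = 5.901 m.

5.90 m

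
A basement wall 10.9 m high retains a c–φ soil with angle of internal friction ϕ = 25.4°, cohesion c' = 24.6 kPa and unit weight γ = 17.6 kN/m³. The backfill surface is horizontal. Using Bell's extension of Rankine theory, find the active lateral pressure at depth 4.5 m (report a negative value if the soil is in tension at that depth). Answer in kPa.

0.549 kPa

K_a = (1 − sin φ)/(1 + sin φ) = 0.3996.
σ_a = K_a γ z − 2c√K_a = 0.3996×17.6×4.5 − 2×24.6×0.6322 = 0.5488 kPa.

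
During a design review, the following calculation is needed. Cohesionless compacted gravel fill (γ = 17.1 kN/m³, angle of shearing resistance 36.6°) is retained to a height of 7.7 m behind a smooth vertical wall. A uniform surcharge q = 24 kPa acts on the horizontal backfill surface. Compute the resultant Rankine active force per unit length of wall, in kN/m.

175 kN/m

K_a = tan²(45° − φ/2) = 0.2530.
Soil triangle: ½ K_a γ H² = 0.5×0.2530×17.1×7.7² = 128.2 kN/m.
Surcharge rectangle: K_a q H = 0.2530×24×7.7 = 46.75 kN/m.
Total = 128.2 + 46.75 = 175.0 kN/m.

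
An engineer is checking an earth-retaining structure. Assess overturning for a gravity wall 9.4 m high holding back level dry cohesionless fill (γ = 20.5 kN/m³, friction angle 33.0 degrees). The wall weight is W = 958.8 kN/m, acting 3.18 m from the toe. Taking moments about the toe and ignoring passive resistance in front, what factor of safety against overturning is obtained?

K_a = tan²(45° − 33.0°/2) = 0.2948.
P_a = ½K_aγH² = 0.5×0.2948×20.5×9.4² = 267.0 kN/m, acting at H/3 = 3.133 m above the base.
Overturning moment M_o = P_a × H/3 = 267.0 × 3.133 = 836.6.
Resisting moment M_r = W × 3.18 = 958.8 × 3.18 = 3049.
FS_overturning = M_r/M_o = 3049/836.6 = 3.645.

3.64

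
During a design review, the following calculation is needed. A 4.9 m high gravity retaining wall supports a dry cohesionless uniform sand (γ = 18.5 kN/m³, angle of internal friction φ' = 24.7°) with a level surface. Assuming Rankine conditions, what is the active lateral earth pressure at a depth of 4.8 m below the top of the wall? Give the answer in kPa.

K_a = (1 − sin φ)/(1 + sin φ) = 0.4106.
σ_h = K_a γ z = 0.4106 × 18.5 × 4.8 = 36.46 kPa.

36.5 kPa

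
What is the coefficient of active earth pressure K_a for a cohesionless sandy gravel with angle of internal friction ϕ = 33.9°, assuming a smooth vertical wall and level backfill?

0.284

K_a = (1 − sin φ)/(1 + sin φ) = (1 − sin 33.9°)/(1 + sin 33.9°) = 0.2839.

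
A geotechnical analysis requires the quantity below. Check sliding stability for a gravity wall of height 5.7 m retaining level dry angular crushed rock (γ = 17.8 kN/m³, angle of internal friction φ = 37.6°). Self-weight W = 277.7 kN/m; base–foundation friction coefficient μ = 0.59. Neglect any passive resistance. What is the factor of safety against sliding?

2.34

K_a = tan²(45° − 37.6°/2) = 0.2421.
P_a = ½K_aγH² = 0.5×0.2421×17.8×5.7² = 70.01 kN/m, acting at H/3 = 1.900 m above the base.
FS_sliding = μW / P_a = 0.59×277.7 / 70.01 = 2.340.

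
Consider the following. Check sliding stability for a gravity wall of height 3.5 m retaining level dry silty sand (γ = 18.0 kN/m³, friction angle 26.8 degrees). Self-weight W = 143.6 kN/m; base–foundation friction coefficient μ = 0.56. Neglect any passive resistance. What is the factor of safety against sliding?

1.93

K_a = tan²(45° − 26.8°/2) = 0.3785.
P_a = ½K_aγH² = 0.5×0.3785×18.0×3.5² = 41.73 kN/m, acting at H/3 = 1.167 m above the base.
FS_sliding = μW / P_a = 0.56×143.6 / 41.73 = 1.927.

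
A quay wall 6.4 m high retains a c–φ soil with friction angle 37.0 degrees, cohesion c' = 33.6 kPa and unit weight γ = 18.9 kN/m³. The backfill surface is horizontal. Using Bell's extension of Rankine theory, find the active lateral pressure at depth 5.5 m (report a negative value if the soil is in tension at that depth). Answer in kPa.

K_a = (1 − sin φ)/(1 + sin φ) = 0.2486.
σ_a = K_a γ z − 2c√K_a = 0.2486×18.9×5.5 − 2×33.6×0.4986 = -7.664 kPa.

-7.66 kPa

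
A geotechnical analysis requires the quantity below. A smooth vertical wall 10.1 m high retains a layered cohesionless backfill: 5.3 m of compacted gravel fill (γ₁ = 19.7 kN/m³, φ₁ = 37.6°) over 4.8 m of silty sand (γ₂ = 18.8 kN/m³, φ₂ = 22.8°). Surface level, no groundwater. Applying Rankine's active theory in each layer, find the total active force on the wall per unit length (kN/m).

K_a1 = tan²(45°−37.6°/2) = 0.2421; K_a2 = tan²(45°−22.8°/2) = 0.4414.
Layer 1: σ at base = K_a1 γ₁ h₁ = 25.28 kPa; P₁ = ½×25.28×5.3 = 66.99.
Layer 2: σ_v at top = γ₁h₁ = 104.4; σ_h top = K_a2×104.4 = 46.09; σ_h base = K_a2×(104.4+18.8×4.8) = 85.92.
P₂ = ½(46.09+85.92)×4.8 = 316.8. Total P_a = 66.99+316.8 = 383.8 kN/m.

384 kN/m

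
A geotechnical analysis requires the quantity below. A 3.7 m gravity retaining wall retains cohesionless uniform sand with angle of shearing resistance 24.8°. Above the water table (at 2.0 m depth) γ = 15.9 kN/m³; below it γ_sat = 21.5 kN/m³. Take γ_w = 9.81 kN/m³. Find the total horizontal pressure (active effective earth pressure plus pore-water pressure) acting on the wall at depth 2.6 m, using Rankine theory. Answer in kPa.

21.8 kPa

K_a = (1 − sin φ)/(1 + sin φ) = 0.4090.
γ' = 21.5 − 9.81 = 11.69 kN/m³.
Effective vertical stress at 2.6 m: σ'_v = 15.9×2.0 + 11.69×0.600 = 38.81 kPa.
σ'_h = K_a σ'_v = 0.4090 × 38.81 = 15.87 kPa; u = γ_w × 0.600 = 5.886 kPa.
Total σ_h = 15.87 + 5.886 = 21.76 kPa.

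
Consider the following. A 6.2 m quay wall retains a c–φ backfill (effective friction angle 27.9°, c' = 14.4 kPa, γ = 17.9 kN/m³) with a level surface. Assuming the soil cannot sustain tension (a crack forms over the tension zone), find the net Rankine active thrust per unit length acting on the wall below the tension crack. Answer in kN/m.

40.4 kN/m

K_a = 0.3625; √K_a = 0.6020.
Tension-crack depth z_c = 2c/(γ√K_a) = 2×14.4/(17.9×0.6020) = 2.672 m.
σ_a at base = K_a γ H − 2c√K_a = 0.3625×17.9×6.2 − 2×14.4×0.6020 = 22.89 kPa.
P_a = ½ × 22.89 × (H − z_c) = 0.5×22.89×3.528 = 40.37 kN/m.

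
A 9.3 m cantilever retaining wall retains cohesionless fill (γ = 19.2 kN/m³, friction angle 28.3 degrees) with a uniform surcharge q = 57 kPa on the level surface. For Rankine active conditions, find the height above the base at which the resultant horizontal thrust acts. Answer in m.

K_a = 0.3568.
Triangular part P₁ = ½K_aγH² = 296.2 at H/3 = 3.100 m; rectangular part P₂ = K_a q H = 189.1 at H/2 = 4.650 m.
ȳ = (P₁·3.100 + P₂·4.650)/(P₁+P₂) = 3.704 m.

3.70 m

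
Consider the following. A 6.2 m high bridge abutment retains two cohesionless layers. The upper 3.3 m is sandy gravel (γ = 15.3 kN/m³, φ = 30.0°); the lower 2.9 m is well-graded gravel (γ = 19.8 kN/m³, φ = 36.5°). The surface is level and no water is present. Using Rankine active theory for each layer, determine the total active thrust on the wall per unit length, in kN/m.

K_a1 = tan²(45°−30.0°/2) = 0.3333; K_a2 = tan²(45°−36.5°/2) = 0.2541.
Layer 1: σ at base = K_a1 γ₁ h₁ = 16.83 kPa; P₁ = ½×16.83×3.3 = 27.77.
Layer 2: σ_v at top = γ₁h₁ = 50.49; σ_h top = K_a2×50.49 = 12.83; σ_h base = K_a2×(50.49+19.8×2.9) = 27.42.
P₂ = ½(12.83+27.42)×2.9 = 58.35. Total P_a = 27.77+58.35 = 86.12 kN/m.

86.1 kN/m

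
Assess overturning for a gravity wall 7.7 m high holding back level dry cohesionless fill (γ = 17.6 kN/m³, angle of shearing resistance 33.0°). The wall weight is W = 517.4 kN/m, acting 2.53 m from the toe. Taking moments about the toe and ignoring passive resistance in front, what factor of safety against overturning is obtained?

K_a = tan²(45° − 33.0°/2) = 0.2948.
P_a = ½K_aγH² = 0.5×0.2948×17.6×7.7² = 153.8 kN/m, acting at H/3 = 2.567 m above the base.
Overturning moment M_o = P_a × H/3 = 153.8 × 2.567 = 394.8.
Resisting moment M_r = W × 2.53 = 517.4 × 2.53 = 1309.
FS_overturning = M_r/M_o = 1309/394.8 = 3.316.

3.32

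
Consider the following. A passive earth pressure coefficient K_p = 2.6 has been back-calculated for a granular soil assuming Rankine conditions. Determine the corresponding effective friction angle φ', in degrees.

26.4°

K_p = (1+sin φ)/(1−sin φ) ⇒ sin φ = (K_p − 1)/(K_p + 1) = 0.4444.
φ = arcsin(0.4444) = 26.39°.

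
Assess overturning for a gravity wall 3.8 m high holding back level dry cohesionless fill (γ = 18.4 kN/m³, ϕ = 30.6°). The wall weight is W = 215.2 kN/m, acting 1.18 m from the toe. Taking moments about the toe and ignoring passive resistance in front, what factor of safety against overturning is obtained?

K_a = tan²(45° − 30.6°/2) = 0.3253.
P_a = ½K_aγH² = 0.5×0.3253×18.4×3.8² = 43.22 kN/m, acting at H/3 = 1.267 m above the base.
Overturning moment M_o = P_a × H/3 = 43.22 × 1.267 = 54.75.
Resisting moment M_r = W × 1.18 = 215.2 × 1.18 = 253.9.
FS_overturning = M_r/M_o = 253.9/54.75 = 4.638.

4.64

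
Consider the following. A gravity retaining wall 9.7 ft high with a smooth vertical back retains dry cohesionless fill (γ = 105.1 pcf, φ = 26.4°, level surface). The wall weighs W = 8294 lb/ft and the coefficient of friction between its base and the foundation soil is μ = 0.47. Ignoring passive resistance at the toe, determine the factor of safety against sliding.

K_a = tan²(45° − 26.4°/2) = 0.3844.
P_a = ½K_aγH² = 0.5×0.3844×105.1×9.7² = 1901 lb/ft, acting at H/3 = 3.233 ft above the base.
FS_sliding = μW / P_a = 0.47×8294 / 1901 = 2.051.

2.05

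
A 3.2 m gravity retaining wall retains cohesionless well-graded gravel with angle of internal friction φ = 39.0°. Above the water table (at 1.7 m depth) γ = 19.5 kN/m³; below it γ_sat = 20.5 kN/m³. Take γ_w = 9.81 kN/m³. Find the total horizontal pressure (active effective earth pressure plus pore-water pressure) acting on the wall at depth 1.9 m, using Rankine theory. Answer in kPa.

K_a = (1 − sin φ)/(1 + sin φ) = 0.2275.
γ' = 20.5 − 9.81 = 10.69 kN/m³.
Effective vertical stress at 1.9 m: σ'_v = 19.5×1.7 + 10.69×0.200 = 35.29 kPa.
σ'_h = K_a σ'_v = 0.2275 × 35.29 = 8.028 kPa; u = γ_w × 0.200 = 1.962 kPa.
Total σ_h = 8.028 + 1.962 = 9.990 kPa.

9.99 kPa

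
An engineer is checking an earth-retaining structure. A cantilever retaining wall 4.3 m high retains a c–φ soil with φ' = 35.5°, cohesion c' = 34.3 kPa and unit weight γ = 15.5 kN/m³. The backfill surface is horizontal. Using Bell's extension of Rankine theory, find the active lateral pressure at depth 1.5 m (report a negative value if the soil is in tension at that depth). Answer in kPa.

K_a = (1 − sin φ)/(1 + sin φ) = 0.2653.
σ_a = K_a γ z − 2c√K_a = 0.2653×15.5×1.5 − 2×34.3×0.5150 = -29.16 kPa.

-29.2 kPa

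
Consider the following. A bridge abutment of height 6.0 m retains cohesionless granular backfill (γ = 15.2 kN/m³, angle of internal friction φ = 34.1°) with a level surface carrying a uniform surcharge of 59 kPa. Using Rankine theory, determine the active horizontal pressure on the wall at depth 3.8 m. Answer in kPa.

K_a = (1 − sin φ)/(1 + sin φ) = 0.2815.
σ_v = γz + q = 15.2 × 3.8 + 59 = 116.8 kPa.
σ_h = K_a σ_v = 0.2815 × 116.8 = 32.87 kPa.

32.9 kPa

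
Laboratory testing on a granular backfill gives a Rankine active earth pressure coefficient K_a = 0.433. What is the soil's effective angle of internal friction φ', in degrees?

23.3°

K_a = tan²(45° − φ/2) ⇒ 45° − φ/2 = arctan(√0.433) = 33.35°.
φ = 2(45° − 33.35°) = 23.31°.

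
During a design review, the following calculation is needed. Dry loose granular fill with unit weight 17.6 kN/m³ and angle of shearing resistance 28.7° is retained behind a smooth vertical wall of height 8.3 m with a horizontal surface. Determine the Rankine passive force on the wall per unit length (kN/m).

K_p = tan²(45° + φ/2) = 2.848.
P_p = ½ K_p γ H² = 0.5 × 2.848 × 17.6 × 8.3² = 1726 kN/m.

1730 kN/m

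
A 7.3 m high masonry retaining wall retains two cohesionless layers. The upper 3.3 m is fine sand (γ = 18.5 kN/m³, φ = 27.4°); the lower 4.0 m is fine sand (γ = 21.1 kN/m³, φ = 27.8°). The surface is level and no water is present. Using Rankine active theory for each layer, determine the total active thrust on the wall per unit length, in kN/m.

188 kN/m

K_a1 = tan²(45°−27.4°/2) = 0.3697; K_a2 = tan²(45°−27.8°/2) = 0.3639.
Layer 1: σ at base = K_a1 γ₁ h₁ = 22.57 kPa; P₁ = ½×22.57×3.3 = 37.24.
Layer 2: σ_v at top = γ₁h₁ = 61.05; σ_h top = K_a2×61.05 = 22.22; σ_h base = K_a2×(61.05+21.1×4.0) = 52.93.
P₂ = ½(22.22+52.93)×4.0 = 150.3. Total P_a = 37.24+150.3 = 187.5 kN/m.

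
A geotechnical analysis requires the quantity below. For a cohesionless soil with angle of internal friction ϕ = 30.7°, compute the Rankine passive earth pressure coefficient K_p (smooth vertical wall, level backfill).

3.09

K_p = (1 + sin φ)/(1 − sin φ) = tan²(45° + 30.7°/2) = 3.086.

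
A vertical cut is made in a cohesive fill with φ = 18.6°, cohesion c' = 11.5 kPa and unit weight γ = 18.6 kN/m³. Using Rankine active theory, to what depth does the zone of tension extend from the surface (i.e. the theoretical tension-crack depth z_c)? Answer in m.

K_a = tan²(45° − 18.6°/2) = 0.5163; √K_a = 0.7186.
The active pressure is zero where K_a γ z = 2c√K_a, so z_c = 2c/(γ√K_a) = 2×11.5/(18.6×0.7186) = 1.721 m.

1.72 m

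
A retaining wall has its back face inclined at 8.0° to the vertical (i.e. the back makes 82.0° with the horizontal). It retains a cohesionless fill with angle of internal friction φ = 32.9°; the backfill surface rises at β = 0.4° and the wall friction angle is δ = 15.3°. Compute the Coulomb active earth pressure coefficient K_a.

0.330

K_a = sin²(α+φ) / [sin²α · sin(α−δ) · (1 + √{sin(φ+δ)sin(φ−β) / (sin(α−δ)sin(α+β))})²].
With α = 82.0°, φ = 32.9°, δ = 15.3°, β = 0.4°: K_a = 0.3302.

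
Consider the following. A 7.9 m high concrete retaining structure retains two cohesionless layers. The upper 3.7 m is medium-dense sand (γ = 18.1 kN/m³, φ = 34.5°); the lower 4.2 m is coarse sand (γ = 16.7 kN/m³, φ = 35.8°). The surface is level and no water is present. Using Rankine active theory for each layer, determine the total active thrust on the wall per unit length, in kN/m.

K_a1 = tan²(45°−34.5°/2) = 0.2768; K_a2 = tan²(45°−35.8°/2) = 0.2619.
Layer 1: σ at base = K_a1 γ₁ h₁ = 18.54 kPa; P₁ = ½×18.54×3.7 = 34.29.
Layer 2: σ_v at top = γ₁h₁ = 66.97; σ_h top = K_a2×66.97 = 17.54; σ_h base = K_a2×(66.97+16.7×4.2) = 35.90.
P₂ = ½(17.54+35.90)×4.2 = 112.2. Total P_a = 34.29+112.2 = 146.5 kN/m.

147 kN/m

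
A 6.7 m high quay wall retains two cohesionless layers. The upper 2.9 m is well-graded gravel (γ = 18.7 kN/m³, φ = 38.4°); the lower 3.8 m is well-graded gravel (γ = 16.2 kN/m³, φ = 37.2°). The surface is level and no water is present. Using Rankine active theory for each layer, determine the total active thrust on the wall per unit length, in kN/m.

K_a1 = tan²(45°−38.4°/2) = 0.2337; K_a2 = tan²(45°−37.2°/2) = 0.2464.
Layer 1: σ at base = K_a1 γ₁ h₁ = 12.67 kPa; P₁ = ½×12.67×2.9 = 18.38.
Layer 2: σ_v at top = γ₁h₁ = 54.23; σ_h top = K_a2×54.23 = 13.36; σ_h base = K_a2×(54.23+16.2×3.8) = 28.53.
P₂ = ½(13.36+28.53)×3.8 = 79.60. Total P_a = 18.38+79.60 = 97.98 kN/m.

98.0 kN/m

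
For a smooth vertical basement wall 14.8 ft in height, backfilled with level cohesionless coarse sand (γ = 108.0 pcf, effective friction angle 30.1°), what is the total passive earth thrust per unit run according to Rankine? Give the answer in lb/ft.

35600 lb/ft

K_p = tan²(45° + φ/2) = 3.012.
P_p = ½ K_p γ H² = 0.5 × 3.012 × 108.0 × 14.8² = 35630 lb/ft.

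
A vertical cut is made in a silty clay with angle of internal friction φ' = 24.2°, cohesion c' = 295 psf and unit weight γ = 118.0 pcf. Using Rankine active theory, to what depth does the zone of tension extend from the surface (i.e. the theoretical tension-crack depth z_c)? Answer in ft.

7.73 ft

K_a = tan²(45° − 24.2°/2) = 0.4185; √K_a = 0.6469.
The active pressure is zero where K_a γ z = 2c√K_a, so z_c = 2c/(γ√K_a) = 2×295/(118.0×0.6469) = 7.729 ft.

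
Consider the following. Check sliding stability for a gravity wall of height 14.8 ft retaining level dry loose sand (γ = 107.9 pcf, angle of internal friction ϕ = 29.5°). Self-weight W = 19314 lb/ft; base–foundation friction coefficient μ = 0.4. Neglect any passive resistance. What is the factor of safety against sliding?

1.92

K_a = tan²(45° − 29.5°/2) = 0.3401.
P_a = ½K_aγH² = 0.5×0.3401×107.9×14.8² = 4019 lb/ft, acting at H/3 = 4.933 ft above the base.
FS_sliding = μW / P_a = 0.4×19314 / 4019 = 1.922.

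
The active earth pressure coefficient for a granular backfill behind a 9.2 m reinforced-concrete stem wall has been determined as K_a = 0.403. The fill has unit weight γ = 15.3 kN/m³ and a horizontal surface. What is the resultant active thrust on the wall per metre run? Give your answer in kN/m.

P = ½ K_a γ H² = 0.5 × 0.403 × 15.3 × 9.2² = 260.9 kN/m.

261 kN/m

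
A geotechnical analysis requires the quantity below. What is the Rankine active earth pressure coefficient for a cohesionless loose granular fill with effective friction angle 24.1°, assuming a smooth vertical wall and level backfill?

0.420

K_a = (1 − sin φ)/(1 + sin φ) = (1 − sin 24.1°)/(1 + sin 24.1°) = 0.4201.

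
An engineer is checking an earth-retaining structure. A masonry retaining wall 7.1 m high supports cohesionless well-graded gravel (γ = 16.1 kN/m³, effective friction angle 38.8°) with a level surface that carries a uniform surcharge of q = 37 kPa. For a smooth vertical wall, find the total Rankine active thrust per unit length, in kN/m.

153 kN/m

K_a = tan²(45° − φ/2) = 0.2296.
Soil triangle: ½ K_a γ H² = 0.5×0.2296×16.1×7.1² = 93.15 kN/m.
Surcharge rectangle: K_a q H = 0.2296×37×7.1 = 60.30 kN/m.
Total = 93.15 + 60.30 = 153.5 kN/m.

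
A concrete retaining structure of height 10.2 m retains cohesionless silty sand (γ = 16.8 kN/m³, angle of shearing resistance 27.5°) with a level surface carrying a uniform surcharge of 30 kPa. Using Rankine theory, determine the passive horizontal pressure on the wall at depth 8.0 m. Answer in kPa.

K_p = (1 + sin φ)/(1 − sin φ) = 2.716.
σ_v = γz + q = 16.8 × 8.0 + 30 = 164.4 kPa.
σ_h = K_p σ_v = 2.716 × 164.4 = 446.5 kPa.

446 kPa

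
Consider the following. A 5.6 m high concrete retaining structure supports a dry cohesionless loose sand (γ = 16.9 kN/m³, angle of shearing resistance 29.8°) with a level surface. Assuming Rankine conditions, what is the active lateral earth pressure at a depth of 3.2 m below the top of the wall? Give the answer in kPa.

K_a = (1 − sin φ)/(1 + sin φ) = 0.3360.
σ_h = K_a γ z = 0.3360 × 16.9 × 3.2 = 18.17 kPa.

18.2 kPa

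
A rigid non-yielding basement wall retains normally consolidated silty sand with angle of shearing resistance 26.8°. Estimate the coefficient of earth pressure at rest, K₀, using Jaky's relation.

K₀ = 1 − sin φ' = 1 − sin 26.8° = 0.5491.

0.549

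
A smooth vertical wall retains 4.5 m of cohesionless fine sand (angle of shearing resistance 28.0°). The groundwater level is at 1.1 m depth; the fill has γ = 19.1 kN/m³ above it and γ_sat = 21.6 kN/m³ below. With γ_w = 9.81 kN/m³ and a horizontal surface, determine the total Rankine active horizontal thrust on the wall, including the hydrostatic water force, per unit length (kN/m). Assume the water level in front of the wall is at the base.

K_a = tan²(45° − φ/2) = 0.3610.
γ' = 21.6 − 9.81 = 11.79 kN/m³. Depth below WT = 3.4 m.
σ'_h at WT = K_a γ d_w = 7.585 kPa; at base = 7.585 + K_a γ' × 3.4 = 22.06 kPa.
P₁ (0–1.1 m) = ½×7.585×1.1 = 4.172. P₂ (1.1–4.5 m) = ½(7.585+22.06)×3.4 = 50.39.
P_w = ½ γ_w h₂² = 0.5×9.81×3.4² = 56.70. Total = 4.172+50.39+56.70 = 111.3 kN/m.

111 kN/m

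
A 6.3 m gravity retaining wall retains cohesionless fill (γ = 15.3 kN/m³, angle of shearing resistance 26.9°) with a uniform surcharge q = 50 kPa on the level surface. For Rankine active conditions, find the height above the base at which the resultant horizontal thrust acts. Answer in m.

K_a = 0.3770.
Triangular part P₁ = ½K_aγH² = 114.5 at H/3 = 2.100 m; rectangular part P₂ = K_a q H = 118.8 at H/2 = 3.150 m.
ȳ = (P₁·2.100 + P₂·3.150)/(P₁+P₂) = 2.635 m.

2.63 m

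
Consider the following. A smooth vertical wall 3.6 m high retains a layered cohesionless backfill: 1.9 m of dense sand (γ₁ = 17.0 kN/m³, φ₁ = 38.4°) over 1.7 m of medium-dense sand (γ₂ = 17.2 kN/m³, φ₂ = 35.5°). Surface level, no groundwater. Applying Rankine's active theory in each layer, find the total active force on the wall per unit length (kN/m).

K_a1 = tan²(45°−38.4°/2) = 0.2337; K_a2 = tan²(45°−35.5°/2) = 0.2653.
Layer 1: σ at base = K_a1 γ₁ h₁ = 7.548 kPa; P₁ = ½×7.548×1.9 = 7.171.
Layer 2: σ_v at top = γ₁h₁ = 32.30; σ_h top = K_a2×32.30 = 8.568; σ_h base = K_a2×(32.30+17.2×1.7) = 16.32.
P₂ = ½(8.568+16.32)×1.7 = 21.16. Total P_a = 7.171+21.16 = 28.33 kN/m.

28.3 kN/m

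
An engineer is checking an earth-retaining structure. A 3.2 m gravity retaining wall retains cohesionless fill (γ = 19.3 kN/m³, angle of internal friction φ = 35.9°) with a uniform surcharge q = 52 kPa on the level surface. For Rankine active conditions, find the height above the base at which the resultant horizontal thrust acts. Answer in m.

K_a = 0.2607.
Triangular part P₁ = ½K_aγH² = 25.77 at H/3 = 1.067 m; rectangular part P₂ = K_a q H = 43.39 at H/2 = 1.600 m.
ȳ = (P₁·1.067 + P₂·1.600)/(P₁+P₂) = 1.401 m.

1.40 m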